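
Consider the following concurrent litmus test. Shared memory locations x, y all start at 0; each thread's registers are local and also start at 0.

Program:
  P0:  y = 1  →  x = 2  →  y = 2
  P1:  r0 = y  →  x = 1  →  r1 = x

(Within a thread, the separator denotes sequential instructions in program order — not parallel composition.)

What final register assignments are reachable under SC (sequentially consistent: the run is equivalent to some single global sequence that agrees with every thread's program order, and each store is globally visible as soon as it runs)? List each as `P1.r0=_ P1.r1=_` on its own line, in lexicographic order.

P1.r0=0 P1.r1=1
P1.r0=0 P1.r1=2
P1.r0=1 P1.r1=1
P1.r0=1 P1.r1=2
P1.r0=2 P1.r1=1

outcome vector order: (P1.r0,P1.r1)
|SC outcomes| = 5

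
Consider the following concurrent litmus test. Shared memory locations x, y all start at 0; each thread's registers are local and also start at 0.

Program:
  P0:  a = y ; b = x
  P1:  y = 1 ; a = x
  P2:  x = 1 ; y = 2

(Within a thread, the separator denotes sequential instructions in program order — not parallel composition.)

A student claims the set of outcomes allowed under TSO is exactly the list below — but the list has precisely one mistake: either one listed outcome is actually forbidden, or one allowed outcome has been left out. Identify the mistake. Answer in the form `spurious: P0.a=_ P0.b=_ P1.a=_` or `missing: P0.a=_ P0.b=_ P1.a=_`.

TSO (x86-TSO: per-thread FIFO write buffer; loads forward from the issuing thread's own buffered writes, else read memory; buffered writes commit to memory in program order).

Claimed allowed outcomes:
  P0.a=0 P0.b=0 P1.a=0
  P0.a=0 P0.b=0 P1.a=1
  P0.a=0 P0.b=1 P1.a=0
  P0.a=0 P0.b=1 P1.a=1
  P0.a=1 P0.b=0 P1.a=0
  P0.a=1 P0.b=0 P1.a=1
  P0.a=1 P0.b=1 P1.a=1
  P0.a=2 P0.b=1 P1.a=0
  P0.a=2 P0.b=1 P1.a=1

missing: P0.a=1 P0.b=1 P1.a=0

outcome vector order: (P0.a,P0.b,P1.a)
[TSO] allowed = {0/0/0; 0/0/1; 0/1/0; 0/1/1; 1/0/0; 1/0/1; 1/1/0; 1/1/1; 2/1/0; 2/1/1}
TSO∖claimed = {1/1/0}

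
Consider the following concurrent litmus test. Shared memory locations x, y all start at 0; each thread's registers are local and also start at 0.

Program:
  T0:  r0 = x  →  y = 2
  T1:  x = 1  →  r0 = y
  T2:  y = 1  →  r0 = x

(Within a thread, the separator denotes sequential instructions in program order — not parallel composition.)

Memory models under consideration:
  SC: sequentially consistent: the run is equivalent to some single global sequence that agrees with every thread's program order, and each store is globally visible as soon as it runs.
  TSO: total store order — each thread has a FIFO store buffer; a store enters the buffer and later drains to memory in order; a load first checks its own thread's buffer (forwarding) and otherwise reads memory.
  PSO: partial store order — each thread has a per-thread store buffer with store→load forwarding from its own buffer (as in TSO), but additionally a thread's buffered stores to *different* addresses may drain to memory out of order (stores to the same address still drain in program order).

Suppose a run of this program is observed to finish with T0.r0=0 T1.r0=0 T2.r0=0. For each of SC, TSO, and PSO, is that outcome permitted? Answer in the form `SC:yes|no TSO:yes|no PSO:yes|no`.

outcome vector order: (T0.r0,T1.r0,T2.r0)
under SC → <0 0 1> <0 1 0> <0 1 1> <0 2 0> <0 2 1> <1 0 1> <1 1 0> <1 1 1> <1 2 0> <1 2 1>
under TSO → <0 0 0> <0 0 1> <0 1 0> <0 1 1> <0 2 0> <0 2 1> <1 0 0> <1 0 1> <1 1 0> <1 1 1> <1 2 0> <1 2 1>
under PSO → <0 0 0> <0 0 1> <0 1 0> <0 1 1> <0 2 0> <0 2 1> <1 0 0> <1 0 1> <1 1 0> <1 1 1> <1 2 0> <1 2 1>
target <0 0 0> ∈ {TSO,PSO}

SC:no TSO:yes PSO:yes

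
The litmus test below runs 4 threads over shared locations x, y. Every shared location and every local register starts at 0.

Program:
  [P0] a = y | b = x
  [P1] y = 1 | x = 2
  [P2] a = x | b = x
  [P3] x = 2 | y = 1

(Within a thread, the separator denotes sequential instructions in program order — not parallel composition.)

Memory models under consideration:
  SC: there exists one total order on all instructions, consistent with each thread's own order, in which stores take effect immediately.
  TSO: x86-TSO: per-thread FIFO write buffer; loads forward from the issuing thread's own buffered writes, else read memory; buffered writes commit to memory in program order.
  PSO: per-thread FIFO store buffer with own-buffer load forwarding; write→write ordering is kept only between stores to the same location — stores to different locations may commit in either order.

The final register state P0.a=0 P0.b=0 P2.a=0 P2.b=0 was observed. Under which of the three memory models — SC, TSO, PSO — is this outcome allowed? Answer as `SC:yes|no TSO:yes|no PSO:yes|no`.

outcome vector order: (P0.a,P0.b,P2.a,P2.b)
[SC] allowed = {(0,0,0,0), (0,0,0,2), (0,0,2,2), (0,2,0,0), (0,2,0,2), (0,2,2,2), (1,0,0,0), (1,0,0,2), (1,0,2,2), (1,2,0,0), (1,2,0,2), (1,2,2,2)}
[TSO] allowed = {(0,0,0,0), (0,0,0,2), (0,0,2,2), (0,2,0,0), (0,2,0,2), (0,2,2,2), (1,0,0,0), (1,0,0,2), (1,0,2,2), (1,2,0,0), (1,2,0,2), (1,2,2,2)}
[PSO] allowed = {(0,0,0,0), (0,0,0,2), (0,0,2,2), (0,2,0,0), (0,2,0,2), (0,2,2,2), (1,0,0,0), (1,0,0,2), (1,0,2,2), (1,2,0,0), (1,2,0,2), (1,2,2,2)}
target (0,0,0,0) ∈ {SC,TSO,PSO}

SC:yes TSO:yes PSO:yes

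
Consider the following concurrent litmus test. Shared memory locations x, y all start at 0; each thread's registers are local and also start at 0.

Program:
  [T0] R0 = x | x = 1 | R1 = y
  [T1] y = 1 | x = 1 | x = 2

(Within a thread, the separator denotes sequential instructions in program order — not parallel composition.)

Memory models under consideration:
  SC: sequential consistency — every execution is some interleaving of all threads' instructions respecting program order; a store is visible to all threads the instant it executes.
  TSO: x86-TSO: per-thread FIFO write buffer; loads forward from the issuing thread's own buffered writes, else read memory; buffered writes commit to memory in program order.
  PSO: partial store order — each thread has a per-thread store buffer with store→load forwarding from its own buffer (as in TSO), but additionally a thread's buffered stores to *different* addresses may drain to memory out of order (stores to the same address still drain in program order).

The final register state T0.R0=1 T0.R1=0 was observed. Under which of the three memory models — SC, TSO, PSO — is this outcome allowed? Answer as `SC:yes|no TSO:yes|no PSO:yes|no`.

outcome vector order: (T0.R0,T0.R1)
[SC] allowed = {0/0, 0/1, 1/1, 2/1}
[TSO] allowed = {0/0, 0/1, 1/1, 2/1}
[PSO] allowed = {0/0, 0/1, 1/0, 1/1, 2/0, 2/1}
target 1/0 ∈ {PSO}

SC:no TSO:no PSO:yes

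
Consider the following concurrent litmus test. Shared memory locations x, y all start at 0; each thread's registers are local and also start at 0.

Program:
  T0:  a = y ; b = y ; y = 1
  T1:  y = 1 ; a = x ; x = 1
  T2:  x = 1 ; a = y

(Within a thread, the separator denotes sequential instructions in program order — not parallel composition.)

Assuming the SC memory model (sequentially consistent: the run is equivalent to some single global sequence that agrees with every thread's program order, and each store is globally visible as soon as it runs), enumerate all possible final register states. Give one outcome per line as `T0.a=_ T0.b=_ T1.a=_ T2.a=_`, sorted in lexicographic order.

T0.a=0 T0.b=0 T1.a=0 T2.a=1
T0.a=0 T0.b=0 T1.a=1 T2.a=0
T0.a=0 T0.b=0 T1.a=1 T2.a=1
T0.a=0 T0.b=1 T1.a=0 T2.a=1
T0.a=0 T0.b=1 T1.a=1 T2.a=0
T0.a=0 T0.b=1 T1.a=1 T2.a=1
T0.a=1 T0.b=1 T1.a=0 T2.a=1
T0.a=1 T0.b=1 T1.a=1 T2.a=0
T0.a=1 T0.b=1 T1.a=1 T2.a=1

outcome vector order: (T0.a,T0.b,T1.a,T2.a)
|SC outcomes| = 9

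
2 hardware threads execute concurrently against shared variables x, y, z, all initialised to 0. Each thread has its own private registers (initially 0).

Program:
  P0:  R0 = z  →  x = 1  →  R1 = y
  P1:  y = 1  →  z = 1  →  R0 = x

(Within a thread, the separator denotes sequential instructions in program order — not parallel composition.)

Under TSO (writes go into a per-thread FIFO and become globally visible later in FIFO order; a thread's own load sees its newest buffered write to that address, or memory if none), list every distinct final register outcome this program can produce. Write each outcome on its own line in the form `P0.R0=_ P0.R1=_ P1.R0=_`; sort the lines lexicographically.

P0.R0=0 P0.R1=0 P1.R0=0
P0.R0=0 P0.R1=0 P1.R0=1
P0.R0=0 P0.R1=1 P1.R0=0
P0.R0=0 P0.R1=1 P1.R0=1
P0.R0=1 P0.R1=1 P1.R0=0
P0.R0=1 P0.R1=1 P1.R0=1

outcome vector order: (P0.R0,P0.R1,P1.R0)
|TSO outcomes| = 6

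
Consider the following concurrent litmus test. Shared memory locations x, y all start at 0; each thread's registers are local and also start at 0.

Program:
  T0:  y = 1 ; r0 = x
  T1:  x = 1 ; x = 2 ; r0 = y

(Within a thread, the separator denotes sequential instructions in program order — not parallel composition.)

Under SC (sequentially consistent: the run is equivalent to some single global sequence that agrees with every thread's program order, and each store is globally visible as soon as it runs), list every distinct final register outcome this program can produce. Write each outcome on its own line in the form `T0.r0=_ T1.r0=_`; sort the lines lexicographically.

T0.r0=0 T1.r0=1
T0.r0=1 T1.r0=1
T0.r0=2 T1.r0=0
T0.r0=2 T1.r0=1

outcome vector order: (T0.r0,T1.r0)
|SC outcomes| = 4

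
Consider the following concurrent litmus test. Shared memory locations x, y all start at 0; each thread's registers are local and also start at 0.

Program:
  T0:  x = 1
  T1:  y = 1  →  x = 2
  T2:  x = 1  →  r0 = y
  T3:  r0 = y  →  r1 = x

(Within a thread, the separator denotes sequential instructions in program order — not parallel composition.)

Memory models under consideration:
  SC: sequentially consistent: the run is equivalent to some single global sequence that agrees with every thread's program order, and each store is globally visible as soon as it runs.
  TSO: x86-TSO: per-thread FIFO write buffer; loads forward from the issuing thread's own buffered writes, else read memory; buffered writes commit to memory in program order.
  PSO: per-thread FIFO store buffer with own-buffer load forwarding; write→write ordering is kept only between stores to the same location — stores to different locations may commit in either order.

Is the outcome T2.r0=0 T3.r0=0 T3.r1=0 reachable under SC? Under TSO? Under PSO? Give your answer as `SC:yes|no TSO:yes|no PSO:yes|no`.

outcome vector order: (T2.r0,T3.r0,T3.r1)
SC (11): 0/0/0; 0/0/1; 0/0/2; 0/1/1; 0/1/2; 1/0/0; 1/0/1; 1/0/2; 1/1/0; 1/1/1; 1/1/2
TSO (12): 0/0/0; 0/0/1; 0/0/2; 0/1/0; 0/1/1; 0/1/2; 1/0/0; 1/0/1; 1/0/2; 1/1/0; 1/1/1; 1/1/2
PSO (12): 0/0/0; 0/0/1; 0/0/2; 0/1/0; 0/1/1; 0/1/2; 1/0/0; 1/0/1; 1/0/2; 1/1/0; 1/1/1; 1/1/2
target 0/0/0 ∈ {SC,TSO,PSO}

SC:yes TSO:yes PSO:yes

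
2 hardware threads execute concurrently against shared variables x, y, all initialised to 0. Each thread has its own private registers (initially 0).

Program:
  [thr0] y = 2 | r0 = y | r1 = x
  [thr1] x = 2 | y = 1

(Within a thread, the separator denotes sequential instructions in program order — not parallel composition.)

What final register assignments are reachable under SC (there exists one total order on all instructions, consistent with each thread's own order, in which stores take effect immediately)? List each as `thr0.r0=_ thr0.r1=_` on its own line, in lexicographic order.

outcome vector order: (thr0.r0,thr0.r1)
|SC outcomes| = 3

thr0.r0=1 thr0.r1=2
thr0.r0=2 thr0.r1=0
thr0.r0=2 thr0.r1=2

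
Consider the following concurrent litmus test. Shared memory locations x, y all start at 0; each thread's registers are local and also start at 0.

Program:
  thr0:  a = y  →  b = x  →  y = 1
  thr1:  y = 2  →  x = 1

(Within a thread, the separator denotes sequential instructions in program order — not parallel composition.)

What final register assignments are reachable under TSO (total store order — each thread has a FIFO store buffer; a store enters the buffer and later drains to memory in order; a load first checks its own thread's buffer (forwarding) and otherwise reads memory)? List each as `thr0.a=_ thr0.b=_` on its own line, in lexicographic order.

outcome vector order: (thr0.a,thr0.b)
|TSO outcomes| = 4

thr0.a=0 thr0.b=0
thr0.a=0 thr0.b=1
thr0.a=2 thr0.b=0
thr0.a=2 thr0.b=1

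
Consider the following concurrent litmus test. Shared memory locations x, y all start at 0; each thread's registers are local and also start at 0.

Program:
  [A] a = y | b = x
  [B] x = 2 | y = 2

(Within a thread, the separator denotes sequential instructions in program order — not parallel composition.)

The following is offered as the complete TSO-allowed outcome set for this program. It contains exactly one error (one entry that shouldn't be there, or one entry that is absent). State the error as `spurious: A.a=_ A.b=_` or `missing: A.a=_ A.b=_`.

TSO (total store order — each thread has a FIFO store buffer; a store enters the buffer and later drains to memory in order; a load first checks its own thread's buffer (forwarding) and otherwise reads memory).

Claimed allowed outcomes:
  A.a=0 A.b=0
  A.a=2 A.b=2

outcome vector order: (A.a,A.b)
[TSO] allowed = {<0 0>; <0 2>; <2 2>}
TSO∖claimed = {<0 2>}

missing: A.a=0 A.b=2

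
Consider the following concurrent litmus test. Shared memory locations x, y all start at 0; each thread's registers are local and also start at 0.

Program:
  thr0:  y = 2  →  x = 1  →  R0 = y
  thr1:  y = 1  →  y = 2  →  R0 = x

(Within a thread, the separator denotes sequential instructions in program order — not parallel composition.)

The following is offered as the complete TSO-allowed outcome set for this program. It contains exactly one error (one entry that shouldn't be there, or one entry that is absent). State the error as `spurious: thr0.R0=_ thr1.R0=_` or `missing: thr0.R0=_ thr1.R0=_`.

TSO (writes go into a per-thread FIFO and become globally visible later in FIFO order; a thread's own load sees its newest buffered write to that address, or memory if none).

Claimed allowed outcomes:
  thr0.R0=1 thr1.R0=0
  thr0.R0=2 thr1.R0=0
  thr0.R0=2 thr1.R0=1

outcome vector order: (thr0.R0,thr1.R0)
TSO (4): <1 0>, <1 1>, <2 0>, <2 1>
TSO∖claimed = {<1 1>}

missing: thr0.R0=1 thr1.R0=1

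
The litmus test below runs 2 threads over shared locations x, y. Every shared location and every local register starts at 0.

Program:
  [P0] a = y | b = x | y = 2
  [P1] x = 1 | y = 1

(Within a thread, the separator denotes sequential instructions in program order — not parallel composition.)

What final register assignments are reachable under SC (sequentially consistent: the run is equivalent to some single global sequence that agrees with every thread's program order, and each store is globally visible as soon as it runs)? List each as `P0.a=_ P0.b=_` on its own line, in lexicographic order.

P0.a=0 P0.b=0
P0.a=0 P0.b=1
P0.a=1 P0.b=1

outcome vector order: (P0.a,P0.b)
|SC outcomes| = 3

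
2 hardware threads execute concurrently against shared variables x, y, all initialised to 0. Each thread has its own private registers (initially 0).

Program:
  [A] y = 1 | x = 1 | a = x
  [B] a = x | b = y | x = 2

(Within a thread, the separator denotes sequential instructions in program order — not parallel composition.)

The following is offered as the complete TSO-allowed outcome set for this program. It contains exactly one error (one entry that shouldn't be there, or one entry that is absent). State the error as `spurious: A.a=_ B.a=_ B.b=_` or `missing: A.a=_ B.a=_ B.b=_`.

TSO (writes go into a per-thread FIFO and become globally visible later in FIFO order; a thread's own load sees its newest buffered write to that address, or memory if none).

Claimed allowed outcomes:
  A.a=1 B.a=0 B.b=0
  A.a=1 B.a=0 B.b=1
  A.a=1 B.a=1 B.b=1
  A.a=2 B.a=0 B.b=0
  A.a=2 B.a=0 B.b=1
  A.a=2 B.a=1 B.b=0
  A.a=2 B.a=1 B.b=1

spurious: A.a=2 B.a=1 B.b=0

outcome vector order: (A.a,B.a,B.b)
TSO (6): (1,0,0) (1,0,1) (1,1,1) (2,0,0) (2,0,1) (2,1,1)
claimed∖TSO = {(2,1,0)}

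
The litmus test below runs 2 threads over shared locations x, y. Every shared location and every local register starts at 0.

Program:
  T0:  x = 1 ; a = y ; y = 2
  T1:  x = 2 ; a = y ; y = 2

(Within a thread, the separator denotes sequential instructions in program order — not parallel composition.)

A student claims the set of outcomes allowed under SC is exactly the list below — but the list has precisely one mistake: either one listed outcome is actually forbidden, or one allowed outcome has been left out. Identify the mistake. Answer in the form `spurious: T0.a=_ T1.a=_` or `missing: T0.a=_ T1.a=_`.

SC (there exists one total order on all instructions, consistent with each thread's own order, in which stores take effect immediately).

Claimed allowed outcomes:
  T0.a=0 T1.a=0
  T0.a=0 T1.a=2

outcome vector order: (T0.a,T1.a)
SC (3): (0,0) (0,2) (2,0)
SC∖claimed = {(2,0)}

missing: T0.a=2 T1.a=0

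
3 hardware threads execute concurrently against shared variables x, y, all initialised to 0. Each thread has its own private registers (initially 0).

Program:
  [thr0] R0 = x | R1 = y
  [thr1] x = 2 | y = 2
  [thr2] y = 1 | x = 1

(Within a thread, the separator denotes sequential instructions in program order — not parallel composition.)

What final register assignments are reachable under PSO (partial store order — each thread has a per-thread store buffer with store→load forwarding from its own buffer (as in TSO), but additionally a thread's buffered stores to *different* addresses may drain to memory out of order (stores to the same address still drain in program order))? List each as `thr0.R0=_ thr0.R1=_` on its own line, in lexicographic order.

thr0.R0=0 thr0.R1=0
thr0.R0=0 thr0.R1=1
thr0.R0=0 thr0.R1=2
thr0.R0=1 thr0.R1=0
thr0.R0=1 thr0.R1=1
thr0.R0=1 thr0.R1=2
thr0.R0=2 thr0.R1=0
thr0.R0=2 thr0.R1=1
thr0.R0=2 thr0.R1=2

outcome vector order: (thr0.R0,thr0.R1)
|PSO outcomes| = 9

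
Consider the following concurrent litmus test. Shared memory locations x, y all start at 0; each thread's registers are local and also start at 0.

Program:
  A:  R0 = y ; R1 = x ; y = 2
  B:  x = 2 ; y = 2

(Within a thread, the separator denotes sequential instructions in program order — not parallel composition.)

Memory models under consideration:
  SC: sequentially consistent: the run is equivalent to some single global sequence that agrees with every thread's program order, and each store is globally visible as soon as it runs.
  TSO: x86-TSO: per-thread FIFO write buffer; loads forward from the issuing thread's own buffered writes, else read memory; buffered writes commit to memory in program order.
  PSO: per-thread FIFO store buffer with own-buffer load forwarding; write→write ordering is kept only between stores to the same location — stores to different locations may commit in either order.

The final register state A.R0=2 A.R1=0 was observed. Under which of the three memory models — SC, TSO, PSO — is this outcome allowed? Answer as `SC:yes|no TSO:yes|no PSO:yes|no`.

SC:no TSO:no PSO:yes

outcome vector order: (A.R0,A.R1)
[SC] allowed = {(0,0); (0,2); (2,2)}
[TSO] allowed = {(0,0); (0,2); (2,2)}
[PSO] allowed = {(0,0); (0,2); (2,0); (2,2)}
target (2,0) ∈ {PSO}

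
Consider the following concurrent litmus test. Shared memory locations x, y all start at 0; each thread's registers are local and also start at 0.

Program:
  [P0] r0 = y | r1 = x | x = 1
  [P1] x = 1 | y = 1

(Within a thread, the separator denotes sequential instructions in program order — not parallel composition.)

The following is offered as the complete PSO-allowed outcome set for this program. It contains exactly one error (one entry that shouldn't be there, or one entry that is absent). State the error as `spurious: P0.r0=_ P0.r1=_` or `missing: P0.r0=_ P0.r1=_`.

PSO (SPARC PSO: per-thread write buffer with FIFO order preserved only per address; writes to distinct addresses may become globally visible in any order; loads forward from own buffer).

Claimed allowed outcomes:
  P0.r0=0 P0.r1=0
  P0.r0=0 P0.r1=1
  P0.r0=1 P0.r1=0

missing: P0.r0=1 P0.r1=1

outcome vector order: (P0.r0,P0.r1)
PSO (4): 00 01 10 11
PSO∖claimed = {11}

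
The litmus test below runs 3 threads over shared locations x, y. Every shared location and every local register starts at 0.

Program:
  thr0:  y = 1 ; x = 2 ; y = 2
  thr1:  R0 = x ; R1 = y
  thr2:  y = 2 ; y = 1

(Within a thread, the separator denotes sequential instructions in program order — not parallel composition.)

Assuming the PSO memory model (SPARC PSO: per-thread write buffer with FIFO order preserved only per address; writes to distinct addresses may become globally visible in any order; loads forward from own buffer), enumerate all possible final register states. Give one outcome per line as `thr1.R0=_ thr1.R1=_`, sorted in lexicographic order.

outcome vector order: (thr1.R0,thr1.R1)
|PSO outcomes| = 6

thr1.R0=0 thr1.R1=0
thr1.R0=0 thr1.R1=1
thr1.R0=0 thr1.R1=2
thr1.R0=2 thr1.R1=0
thr1.R0=2 thr1.R1=1
thr1.R0=2 thr1.R1=2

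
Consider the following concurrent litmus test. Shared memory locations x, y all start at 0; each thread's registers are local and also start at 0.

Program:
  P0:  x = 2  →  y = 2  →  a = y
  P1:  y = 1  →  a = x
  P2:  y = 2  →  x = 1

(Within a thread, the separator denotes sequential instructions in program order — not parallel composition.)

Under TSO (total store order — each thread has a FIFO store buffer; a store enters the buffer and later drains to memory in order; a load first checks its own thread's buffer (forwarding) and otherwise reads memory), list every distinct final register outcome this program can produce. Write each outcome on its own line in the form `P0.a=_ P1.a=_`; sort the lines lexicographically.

P0.a=1 P1.a=0
P0.a=1 P1.a=1
P0.a=1 P1.a=2
P0.a=2 P1.a=0
P0.a=2 P1.a=1
P0.a=2 P1.a=2

outcome vector order: (P0.a,P1.a)
|TSO outcomes| = 6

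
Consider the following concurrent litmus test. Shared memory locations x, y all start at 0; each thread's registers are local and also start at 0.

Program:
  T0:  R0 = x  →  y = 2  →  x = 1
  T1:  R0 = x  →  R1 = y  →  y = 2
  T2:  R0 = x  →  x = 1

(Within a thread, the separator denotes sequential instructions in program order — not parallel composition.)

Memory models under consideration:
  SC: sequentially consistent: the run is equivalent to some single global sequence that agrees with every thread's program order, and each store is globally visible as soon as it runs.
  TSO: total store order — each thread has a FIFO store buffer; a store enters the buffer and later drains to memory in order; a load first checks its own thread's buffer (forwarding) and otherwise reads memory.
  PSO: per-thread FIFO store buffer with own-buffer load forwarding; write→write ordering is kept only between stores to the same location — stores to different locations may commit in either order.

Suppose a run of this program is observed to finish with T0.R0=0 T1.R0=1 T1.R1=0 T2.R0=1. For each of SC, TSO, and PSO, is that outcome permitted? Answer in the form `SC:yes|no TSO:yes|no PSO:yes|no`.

SC:no TSO:no PSO:yes

outcome vector order: (T0.R0,T1.R0,T1.R1,T2.R0)
[SC] allowed = {(0,0,0,0); (0,0,0,1); (0,0,2,0); (0,0,2,1); (0,1,0,0); (0,1,2,0); (0,1,2,1); (1,0,0,0); (1,0,2,0); (1,1,0,0); (1,1,2,0)}
[TSO] allowed = {(0,0,0,0); (0,0,0,1); (0,0,2,0); (0,0,2,1); (0,1,0,0); (0,1,2,0); (0,1,2,1); (1,0,0,0); (1,0,2,0); (1,1,0,0); (1,1,2,0)}
[PSO] allowed = {(0,0,0,0); (0,0,0,1); (0,0,2,0); (0,0,2,1); (0,1,0,0); (0,1,0,1); (0,1,2,0); (0,1,2,1); (1,0,0,0); (1,0,2,0); (1,1,0,0); (1,1,2,0)}
target (0,1,0,1) ∈ {PSO}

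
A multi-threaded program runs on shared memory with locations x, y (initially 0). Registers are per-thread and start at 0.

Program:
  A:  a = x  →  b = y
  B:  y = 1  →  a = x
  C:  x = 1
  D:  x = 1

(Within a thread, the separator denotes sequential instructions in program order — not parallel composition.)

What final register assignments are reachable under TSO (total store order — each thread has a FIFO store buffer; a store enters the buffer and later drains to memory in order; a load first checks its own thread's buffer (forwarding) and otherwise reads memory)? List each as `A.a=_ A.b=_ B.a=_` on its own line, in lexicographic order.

outcome vector order: (A.a,A.b,B.a)
|TSO outcomes| = 8

A.a=0 A.b=0 B.a=0
A.a=0 A.b=0 B.a=1
A.a=0 A.b=1 B.a=0
A.a=0 A.b=1 B.a=1
A.a=1 A.b=0 B.a=0
A.a=1 A.b=0 B.a=1
A.a=1 A.b=1 B.a=0
A.a=1 A.b=1 B.a=1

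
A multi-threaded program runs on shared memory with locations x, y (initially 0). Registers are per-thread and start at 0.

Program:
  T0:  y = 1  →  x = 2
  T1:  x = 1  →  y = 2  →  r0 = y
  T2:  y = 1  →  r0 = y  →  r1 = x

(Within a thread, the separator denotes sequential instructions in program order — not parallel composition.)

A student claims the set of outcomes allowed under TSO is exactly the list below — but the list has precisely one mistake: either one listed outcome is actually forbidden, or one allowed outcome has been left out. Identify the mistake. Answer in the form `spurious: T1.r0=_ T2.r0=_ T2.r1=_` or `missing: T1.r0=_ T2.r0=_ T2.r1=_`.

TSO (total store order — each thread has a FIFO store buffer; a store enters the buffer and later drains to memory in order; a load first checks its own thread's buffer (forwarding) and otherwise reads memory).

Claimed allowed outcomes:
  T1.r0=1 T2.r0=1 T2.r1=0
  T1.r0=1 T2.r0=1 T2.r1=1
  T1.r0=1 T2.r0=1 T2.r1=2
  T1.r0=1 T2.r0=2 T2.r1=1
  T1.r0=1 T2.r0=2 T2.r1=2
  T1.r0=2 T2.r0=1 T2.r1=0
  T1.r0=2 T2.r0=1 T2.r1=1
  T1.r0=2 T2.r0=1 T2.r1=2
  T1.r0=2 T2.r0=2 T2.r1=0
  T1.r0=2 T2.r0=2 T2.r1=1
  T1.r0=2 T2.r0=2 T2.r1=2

outcome vector order: (T1.r0,T2.r0,T2.r1)
under TSO → (1,1,0), (1,1,1), (1,1,2), (1,2,1), (1,2,2), (2,1,0), (2,1,1), (2,1,2), (2,2,1), (2,2,2)
claimed∖TSO = {(2,2,0)}

spurious: T1.r0=2 T2.r0=2 T2.r1=0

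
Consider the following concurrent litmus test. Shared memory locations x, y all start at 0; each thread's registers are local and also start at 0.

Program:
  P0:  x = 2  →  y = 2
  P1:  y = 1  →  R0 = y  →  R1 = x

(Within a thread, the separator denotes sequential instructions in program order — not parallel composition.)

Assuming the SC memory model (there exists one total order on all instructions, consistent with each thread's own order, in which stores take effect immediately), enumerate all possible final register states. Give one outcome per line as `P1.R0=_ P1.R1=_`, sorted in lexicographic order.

P1.R0=1 P1.R1=0
P1.R0=1 P1.R1=2
P1.R0=2 P1.R1=2

outcome vector order: (P1.R0,P1.R1)
|SC outcomes| = 3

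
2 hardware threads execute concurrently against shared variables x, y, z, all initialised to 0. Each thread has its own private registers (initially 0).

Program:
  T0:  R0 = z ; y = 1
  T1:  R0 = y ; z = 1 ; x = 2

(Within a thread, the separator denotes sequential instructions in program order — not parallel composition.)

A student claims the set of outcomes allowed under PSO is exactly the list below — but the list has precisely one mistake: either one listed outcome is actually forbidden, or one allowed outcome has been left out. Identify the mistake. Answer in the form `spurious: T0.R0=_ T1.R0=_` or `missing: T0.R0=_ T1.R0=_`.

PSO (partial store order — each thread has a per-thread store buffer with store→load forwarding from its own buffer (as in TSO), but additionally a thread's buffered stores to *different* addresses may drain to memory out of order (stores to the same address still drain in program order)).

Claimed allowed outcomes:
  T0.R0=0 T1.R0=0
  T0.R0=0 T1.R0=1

outcome vector order: (T0.R0,T1.R0)
PSO (3): 00, 01, 10
PSO∖claimed = {10}

missing: T0.R0=1 T1.R0=0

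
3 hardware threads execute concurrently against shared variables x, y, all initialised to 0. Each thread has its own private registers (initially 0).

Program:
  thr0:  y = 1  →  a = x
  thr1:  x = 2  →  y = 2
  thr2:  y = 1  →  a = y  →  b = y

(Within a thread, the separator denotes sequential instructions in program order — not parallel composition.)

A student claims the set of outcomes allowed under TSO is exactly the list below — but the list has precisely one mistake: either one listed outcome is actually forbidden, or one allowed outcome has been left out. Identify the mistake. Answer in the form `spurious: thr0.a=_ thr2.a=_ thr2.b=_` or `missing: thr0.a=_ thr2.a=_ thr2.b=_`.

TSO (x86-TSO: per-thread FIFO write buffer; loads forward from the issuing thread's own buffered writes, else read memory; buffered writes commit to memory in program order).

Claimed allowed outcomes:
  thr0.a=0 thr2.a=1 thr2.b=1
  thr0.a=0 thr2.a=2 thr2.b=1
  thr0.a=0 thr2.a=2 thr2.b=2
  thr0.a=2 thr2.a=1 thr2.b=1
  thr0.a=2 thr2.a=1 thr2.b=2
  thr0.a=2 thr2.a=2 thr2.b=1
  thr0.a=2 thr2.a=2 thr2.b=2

missing: thr0.a=0 thr2.a=1 thr2.b=2

outcome vector order: (thr0.a,thr2.a,thr2.b)
under TSO → 0/1/1, 0/1/2, 0/2/1, 0/2/2, 2/1/1, 2/1/2, 2/2/1, 2/2/2
TSO∖claimed = {0/1/2}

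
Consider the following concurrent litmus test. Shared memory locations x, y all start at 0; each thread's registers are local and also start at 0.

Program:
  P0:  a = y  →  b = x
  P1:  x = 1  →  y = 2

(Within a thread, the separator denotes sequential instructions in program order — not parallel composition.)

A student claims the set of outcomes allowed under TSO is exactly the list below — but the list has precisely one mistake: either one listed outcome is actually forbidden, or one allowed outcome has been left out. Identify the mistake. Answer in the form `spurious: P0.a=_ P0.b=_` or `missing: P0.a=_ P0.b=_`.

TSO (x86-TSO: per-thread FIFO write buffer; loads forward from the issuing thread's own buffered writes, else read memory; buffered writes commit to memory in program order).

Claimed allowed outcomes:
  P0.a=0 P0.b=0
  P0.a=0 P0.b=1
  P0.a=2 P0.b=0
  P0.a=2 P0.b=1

outcome vector order: (P0.a,P0.b)
[TSO] allowed = {00, 01, 21}
claimed∖TSO = {20}

spurious: P0.a=2 P0.b=0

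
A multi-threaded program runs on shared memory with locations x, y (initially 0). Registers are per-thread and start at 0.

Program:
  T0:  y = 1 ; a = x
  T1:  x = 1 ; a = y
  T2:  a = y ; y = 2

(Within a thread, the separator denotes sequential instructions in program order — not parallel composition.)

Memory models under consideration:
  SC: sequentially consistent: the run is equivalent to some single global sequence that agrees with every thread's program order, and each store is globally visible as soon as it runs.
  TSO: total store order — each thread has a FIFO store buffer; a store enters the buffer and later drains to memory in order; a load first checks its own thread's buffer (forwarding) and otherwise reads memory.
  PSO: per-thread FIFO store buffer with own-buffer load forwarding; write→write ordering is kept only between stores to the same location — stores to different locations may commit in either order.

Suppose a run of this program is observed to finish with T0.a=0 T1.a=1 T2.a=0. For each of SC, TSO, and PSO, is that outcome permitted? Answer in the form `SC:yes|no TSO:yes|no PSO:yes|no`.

outcome vector order: (T0.a,T1.a,T2.a)
SC (10): 0/1/0; 0/1/1; 0/2/0; 0/2/1; 1/0/0; 1/0/1; 1/1/0; 1/1/1; 1/2/0; 1/2/1
TSO (12): 0/0/0; 0/0/1; 0/1/0; 0/1/1; 0/2/0; 0/2/1; 1/0/0; 1/0/1; 1/1/0; 1/1/1; 1/2/0; 1/2/1
PSO (12): 0/0/0; 0/0/1; 0/1/0; 0/1/1; 0/2/0; 0/2/1; 1/0/0; 1/0/1; 1/1/0; 1/1/1; 1/2/0; 1/2/1
target 0/1/0 ∈ {SC,TSO,PSO}

SC:yes TSO:yes PSO:yes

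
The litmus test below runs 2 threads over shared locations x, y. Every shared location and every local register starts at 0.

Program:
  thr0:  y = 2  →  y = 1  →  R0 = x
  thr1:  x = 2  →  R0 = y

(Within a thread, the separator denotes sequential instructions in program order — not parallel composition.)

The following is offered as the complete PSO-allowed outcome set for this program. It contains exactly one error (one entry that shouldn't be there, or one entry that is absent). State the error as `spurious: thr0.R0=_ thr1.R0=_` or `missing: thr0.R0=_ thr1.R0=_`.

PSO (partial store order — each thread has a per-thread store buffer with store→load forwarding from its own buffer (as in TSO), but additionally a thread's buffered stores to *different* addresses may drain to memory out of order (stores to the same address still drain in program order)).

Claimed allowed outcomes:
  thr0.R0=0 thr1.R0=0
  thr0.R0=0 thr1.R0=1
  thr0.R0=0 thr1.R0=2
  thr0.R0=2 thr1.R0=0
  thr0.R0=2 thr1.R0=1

outcome vector order: (thr0.R0,thr1.R0)
[PSO] allowed = {(0,0), (0,1), (0,2), (2,0), (2,1), (2,2)}
PSO∖claimed = {(2,2)}

missing: thr0.R0=2 thr1.R0=2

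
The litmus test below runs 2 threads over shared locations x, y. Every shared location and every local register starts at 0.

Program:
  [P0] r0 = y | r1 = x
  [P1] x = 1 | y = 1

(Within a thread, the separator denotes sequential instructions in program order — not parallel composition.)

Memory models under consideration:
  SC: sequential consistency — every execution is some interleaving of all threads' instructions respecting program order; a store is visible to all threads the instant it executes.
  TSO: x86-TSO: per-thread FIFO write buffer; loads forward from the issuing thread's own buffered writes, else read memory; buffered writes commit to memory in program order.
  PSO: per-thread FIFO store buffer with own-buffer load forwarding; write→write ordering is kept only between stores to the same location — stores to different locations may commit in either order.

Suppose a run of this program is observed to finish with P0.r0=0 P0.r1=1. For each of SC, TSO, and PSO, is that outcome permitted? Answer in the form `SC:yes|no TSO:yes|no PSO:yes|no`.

outcome vector order: (P0.r0,P0.r1)
under SC → <0 0>; <0 1>; <1 1>
under TSO → <0 0>; <0 1>; <1 1>
under PSO → <0 0>; <0 1>; <1 0>; <1 1>
target <0 1> ∈ {SC,TSO,PSO}

SC:yes TSO:yes PSO:yes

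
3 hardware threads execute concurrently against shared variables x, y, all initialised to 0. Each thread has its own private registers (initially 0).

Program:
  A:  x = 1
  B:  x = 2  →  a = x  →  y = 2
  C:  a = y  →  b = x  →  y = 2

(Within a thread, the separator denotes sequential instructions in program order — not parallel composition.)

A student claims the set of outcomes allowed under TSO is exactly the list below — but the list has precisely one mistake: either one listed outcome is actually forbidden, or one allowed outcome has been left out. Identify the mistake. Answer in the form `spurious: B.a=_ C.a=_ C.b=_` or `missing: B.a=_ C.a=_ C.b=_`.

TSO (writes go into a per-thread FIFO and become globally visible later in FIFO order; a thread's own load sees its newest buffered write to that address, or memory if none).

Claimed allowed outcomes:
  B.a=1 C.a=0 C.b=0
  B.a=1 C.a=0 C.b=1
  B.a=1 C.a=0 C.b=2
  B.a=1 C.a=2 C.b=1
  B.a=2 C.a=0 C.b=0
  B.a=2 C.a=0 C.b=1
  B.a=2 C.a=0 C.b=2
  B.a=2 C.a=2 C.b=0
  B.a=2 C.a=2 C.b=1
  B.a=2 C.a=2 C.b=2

spurious: B.a=2 C.a=2 C.b=0

outcome vector order: (B.a,C.a,C.b)
under TSO → <1 0 0> <1 0 1> <1 0 2> <1 2 1> <2 0 0> <2 0 1> <2 0 2> <2 2 1> <2 2 2>
claimed∖TSO = {<2 2 0>}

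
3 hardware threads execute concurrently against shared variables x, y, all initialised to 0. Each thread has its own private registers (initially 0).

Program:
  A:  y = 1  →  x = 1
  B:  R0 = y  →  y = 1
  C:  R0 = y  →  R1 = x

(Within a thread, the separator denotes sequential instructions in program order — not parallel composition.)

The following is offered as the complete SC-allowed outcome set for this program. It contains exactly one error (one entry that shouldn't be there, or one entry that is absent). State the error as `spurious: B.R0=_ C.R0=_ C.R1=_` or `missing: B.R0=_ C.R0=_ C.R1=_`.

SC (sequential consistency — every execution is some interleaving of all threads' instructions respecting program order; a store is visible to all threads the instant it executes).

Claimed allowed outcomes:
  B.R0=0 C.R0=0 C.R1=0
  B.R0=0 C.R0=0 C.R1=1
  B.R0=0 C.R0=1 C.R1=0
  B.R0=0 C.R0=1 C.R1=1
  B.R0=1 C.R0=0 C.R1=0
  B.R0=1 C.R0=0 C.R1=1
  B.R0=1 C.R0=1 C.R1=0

missing: B.R0=1 C.R0=1 C.R1=1

outcome vector order: (B.R0,C.R0,C.R1)
[SC] allowed = {0/0/0, 0/0/1, 0/1/0, 0/1/1, 1/0/0, 1/0/1, 1/1/0, 1/1/1}
SC∖claimed = {1/1/1}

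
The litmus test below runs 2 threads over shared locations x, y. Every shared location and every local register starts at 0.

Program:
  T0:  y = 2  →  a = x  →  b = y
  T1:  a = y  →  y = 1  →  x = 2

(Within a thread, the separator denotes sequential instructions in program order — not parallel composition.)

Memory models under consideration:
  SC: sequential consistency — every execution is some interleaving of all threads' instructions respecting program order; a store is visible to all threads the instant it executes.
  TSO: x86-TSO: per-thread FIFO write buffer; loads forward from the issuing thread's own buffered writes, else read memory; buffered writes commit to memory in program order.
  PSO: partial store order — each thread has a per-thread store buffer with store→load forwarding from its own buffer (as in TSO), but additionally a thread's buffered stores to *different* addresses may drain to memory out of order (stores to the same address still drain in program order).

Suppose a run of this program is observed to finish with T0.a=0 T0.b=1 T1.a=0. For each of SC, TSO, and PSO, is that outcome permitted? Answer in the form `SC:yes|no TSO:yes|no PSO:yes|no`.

outcome vector order: (T0.a,T0.b,T1.a)
under SC → 010; 012; 020; 022; 210; 212; 220
under TSO → 010; 012; 020; 022; 210; 212; 220
under PSO → 010; 012; 020; 022; 210; 212; 220; 222
target 010 ∈ {SC,TSO,PSO}

SC:yes TSO:yes PSO:yes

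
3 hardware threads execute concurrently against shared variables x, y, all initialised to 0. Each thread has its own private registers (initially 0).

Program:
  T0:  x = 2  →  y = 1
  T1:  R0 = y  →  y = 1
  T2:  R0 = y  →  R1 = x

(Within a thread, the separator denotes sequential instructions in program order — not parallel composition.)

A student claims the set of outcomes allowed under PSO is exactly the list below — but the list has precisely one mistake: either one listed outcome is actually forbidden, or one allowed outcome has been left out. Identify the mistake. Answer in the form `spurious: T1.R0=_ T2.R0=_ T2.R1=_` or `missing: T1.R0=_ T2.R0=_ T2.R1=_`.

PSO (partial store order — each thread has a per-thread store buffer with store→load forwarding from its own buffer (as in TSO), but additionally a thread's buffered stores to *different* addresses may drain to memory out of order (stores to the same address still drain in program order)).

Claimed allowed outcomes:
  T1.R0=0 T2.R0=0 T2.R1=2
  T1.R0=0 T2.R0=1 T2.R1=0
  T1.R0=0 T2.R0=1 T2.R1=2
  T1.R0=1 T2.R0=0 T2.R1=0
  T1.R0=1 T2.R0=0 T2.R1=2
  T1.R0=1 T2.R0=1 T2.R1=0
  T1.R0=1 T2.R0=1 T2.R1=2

outcome vector order: (T1.R0,T2.R0,T2.R1)
PSO (8): 0/0/0, 0/0/2, 0/1/0, 0/1/2, 1/0/0, 1/0/2, 1/1/0, 1/1/2
PSO∖claimed = {0/0/0}

missing: T1.R0=0 T2.R0=0 T2.R1=0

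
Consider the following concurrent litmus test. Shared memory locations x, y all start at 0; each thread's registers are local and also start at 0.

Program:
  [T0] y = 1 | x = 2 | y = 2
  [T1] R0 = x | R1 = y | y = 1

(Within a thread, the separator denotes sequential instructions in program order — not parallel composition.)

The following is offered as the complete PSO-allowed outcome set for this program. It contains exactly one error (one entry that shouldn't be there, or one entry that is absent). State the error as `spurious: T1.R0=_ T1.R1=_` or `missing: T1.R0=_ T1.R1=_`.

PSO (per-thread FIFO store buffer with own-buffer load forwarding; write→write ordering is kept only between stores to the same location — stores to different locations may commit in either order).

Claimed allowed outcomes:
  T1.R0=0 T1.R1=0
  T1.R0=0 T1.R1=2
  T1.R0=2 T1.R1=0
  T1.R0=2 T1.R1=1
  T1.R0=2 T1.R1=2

missing: T1.R0=0 T1.R1=1

outcome vector order: (T1.R0,T1.R1)
[PSO] allowed = {0/0; 0/1; 0/2; 2/0; 2/1; 2/2}
PSO∖claimed = {0/1}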